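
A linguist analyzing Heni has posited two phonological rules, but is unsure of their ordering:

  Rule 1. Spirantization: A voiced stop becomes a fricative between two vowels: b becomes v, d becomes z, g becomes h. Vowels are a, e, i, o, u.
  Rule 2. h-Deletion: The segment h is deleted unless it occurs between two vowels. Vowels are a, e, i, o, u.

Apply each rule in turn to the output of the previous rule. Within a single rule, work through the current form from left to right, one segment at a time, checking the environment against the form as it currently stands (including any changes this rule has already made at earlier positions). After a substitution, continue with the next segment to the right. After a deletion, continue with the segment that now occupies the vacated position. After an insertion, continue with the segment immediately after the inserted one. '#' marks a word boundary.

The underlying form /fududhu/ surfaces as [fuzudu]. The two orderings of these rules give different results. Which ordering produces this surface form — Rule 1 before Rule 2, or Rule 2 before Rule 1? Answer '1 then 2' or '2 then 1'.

1 then 2

Order 1 then 2:
  1 Spirantization: [fududhu] → [fuzudhu]
  2 h-Deletion: [fuzudhu] → [fuzudu]
  result: [fuzudu]
Order 2 then 1:
  2 h-Deletion: [fududhu] → [fududu]
  1 Spirantization: [fududu] → [fuzuzu]
  result: [fuzuzu]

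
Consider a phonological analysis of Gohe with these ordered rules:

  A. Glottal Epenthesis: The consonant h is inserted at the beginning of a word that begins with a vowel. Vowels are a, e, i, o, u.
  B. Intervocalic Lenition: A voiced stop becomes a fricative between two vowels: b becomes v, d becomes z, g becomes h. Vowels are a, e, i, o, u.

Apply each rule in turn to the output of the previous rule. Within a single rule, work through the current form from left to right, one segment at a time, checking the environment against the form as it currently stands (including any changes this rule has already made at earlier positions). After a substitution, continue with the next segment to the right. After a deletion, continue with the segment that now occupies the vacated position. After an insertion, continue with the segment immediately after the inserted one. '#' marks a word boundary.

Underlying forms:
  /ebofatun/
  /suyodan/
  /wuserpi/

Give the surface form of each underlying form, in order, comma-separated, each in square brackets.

/ebofatun/:
  A Glottal Epenthesis: [ebofatun] → [hebofatun]
  B Intervocalic Lenition: [hebofatun] → [hevofatun]
/suyodan/:
  A Glottal Epenthesis: no change — [suyodan]
  B Intervocalic Lenition: [suyodan] → [suyozan]
/wuserpi/:
  A Glottal Epenthesis: no change — [wuserpi]
  B Intervocalic Lenition: no change — [wuserpi]

[hevofatun], [suyozan], [wuserpi]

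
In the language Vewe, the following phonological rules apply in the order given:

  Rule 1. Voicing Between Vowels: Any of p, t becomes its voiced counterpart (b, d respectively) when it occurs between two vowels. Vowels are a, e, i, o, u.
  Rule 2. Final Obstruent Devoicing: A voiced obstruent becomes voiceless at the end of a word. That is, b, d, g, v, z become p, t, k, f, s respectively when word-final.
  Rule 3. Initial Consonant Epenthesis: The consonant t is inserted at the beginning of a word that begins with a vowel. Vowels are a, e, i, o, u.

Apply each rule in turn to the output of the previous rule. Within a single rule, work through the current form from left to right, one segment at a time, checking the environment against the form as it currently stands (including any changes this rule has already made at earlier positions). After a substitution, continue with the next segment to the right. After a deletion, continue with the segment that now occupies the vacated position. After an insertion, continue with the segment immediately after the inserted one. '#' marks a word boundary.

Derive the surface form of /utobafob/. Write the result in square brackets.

[tudobafop]

Rule 1 Voicing Between Vowels: [utobafob] → [udobafob]
Rule 2 Final Obstruent Devoicing: [udobafob] → [udobafop]
Rule 3 Initial Consonant Epenthesis: [udobafop] → [tudobafop]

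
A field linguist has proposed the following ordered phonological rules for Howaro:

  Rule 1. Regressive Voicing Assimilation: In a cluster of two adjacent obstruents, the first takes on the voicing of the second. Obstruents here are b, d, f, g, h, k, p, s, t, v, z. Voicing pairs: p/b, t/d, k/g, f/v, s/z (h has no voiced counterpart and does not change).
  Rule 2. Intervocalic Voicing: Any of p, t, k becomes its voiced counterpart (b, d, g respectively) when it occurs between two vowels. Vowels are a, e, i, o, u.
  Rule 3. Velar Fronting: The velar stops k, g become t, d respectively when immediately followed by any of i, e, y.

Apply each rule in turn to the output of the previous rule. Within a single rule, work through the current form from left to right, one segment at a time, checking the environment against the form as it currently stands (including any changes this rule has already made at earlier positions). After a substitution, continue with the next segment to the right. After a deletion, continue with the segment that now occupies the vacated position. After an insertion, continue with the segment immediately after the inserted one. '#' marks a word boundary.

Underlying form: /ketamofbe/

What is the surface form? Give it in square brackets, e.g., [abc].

[tedamovbe]

Rule 1 Regressive Voicing Assimilation: [ketamofbe] → [ketamovbe]
Rule 2 Intervocalic Voicing: [ketamovbe] → [kedamovbe]
Rule 3 Velar Fronting: [kedamovbe] → [tedamovbe]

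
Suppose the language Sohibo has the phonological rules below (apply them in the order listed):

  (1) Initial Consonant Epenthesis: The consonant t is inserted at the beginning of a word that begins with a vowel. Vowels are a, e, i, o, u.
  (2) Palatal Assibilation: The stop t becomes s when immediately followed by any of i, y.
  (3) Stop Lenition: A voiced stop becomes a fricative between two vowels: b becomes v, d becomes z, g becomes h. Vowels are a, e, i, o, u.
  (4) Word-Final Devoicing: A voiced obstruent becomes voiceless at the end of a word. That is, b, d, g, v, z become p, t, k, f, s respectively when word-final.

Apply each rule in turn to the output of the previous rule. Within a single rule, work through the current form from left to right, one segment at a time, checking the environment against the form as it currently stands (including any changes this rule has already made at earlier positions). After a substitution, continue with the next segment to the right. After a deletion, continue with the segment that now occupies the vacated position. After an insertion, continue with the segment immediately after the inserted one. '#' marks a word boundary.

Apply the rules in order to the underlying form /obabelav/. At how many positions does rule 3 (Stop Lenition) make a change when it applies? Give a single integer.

(1) Initial Consonant Epenthesis: [obabelav] → [tobabelav]
(2) Palatal Assibilation: no change — [tobabelav]
(3) Stop Lenition: [tobabelav] → [tovavelav]
(4) Word-Final Devoicing: [tovavelav] → [tovavelaf]
Rule 3 changed 2 position(s).

2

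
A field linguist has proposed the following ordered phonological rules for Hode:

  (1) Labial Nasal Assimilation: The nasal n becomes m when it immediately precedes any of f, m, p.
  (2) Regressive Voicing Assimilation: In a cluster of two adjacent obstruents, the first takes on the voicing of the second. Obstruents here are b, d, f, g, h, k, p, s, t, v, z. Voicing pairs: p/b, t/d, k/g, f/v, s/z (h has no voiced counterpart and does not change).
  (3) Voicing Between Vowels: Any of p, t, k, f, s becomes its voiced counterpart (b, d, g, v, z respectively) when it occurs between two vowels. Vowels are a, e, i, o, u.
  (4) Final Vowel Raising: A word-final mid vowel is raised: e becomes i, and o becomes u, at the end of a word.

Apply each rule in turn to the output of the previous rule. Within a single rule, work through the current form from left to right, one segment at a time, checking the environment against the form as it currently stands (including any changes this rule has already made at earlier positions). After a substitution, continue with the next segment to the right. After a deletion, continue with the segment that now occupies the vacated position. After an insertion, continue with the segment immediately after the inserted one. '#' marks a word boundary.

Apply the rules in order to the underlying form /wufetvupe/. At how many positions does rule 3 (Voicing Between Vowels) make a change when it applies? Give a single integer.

(1) Labial Nasal Assimilation: no change — [wufetvupe]
(2) Regressive Voicing Assimilation: [wufetvupe] → [wufedvupe]
(3) Voicing Between Vowels: [wufedvupe] → [wuvedvube]
(4) Final Vowel Raising: [wuvedvube] → [wuvedvubi]
Rule 3 changed 2 position(s).

2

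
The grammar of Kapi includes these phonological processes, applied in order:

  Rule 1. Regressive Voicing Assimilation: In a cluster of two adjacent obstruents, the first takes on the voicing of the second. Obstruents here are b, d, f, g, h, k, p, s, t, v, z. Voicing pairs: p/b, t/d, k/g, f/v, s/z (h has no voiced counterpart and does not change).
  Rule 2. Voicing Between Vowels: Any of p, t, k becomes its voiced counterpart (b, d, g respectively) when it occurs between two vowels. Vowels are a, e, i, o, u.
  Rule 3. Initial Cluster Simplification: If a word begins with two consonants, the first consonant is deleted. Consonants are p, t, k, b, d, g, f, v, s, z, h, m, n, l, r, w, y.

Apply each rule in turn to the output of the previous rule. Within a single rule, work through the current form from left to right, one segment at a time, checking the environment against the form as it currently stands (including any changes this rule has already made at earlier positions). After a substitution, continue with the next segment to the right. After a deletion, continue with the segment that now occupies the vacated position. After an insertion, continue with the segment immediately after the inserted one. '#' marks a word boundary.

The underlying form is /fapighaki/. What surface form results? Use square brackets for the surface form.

Rule 1 Regressive Voicing Assimilation: [fapighaki] → [fapikhaki]
Rule 2 Voicing Between Vowels: [fapikhaki] → [fabikhagi]
Rule 3 Initial Cluster Simplification: no change — [fabikhagi]

[fabikhagi]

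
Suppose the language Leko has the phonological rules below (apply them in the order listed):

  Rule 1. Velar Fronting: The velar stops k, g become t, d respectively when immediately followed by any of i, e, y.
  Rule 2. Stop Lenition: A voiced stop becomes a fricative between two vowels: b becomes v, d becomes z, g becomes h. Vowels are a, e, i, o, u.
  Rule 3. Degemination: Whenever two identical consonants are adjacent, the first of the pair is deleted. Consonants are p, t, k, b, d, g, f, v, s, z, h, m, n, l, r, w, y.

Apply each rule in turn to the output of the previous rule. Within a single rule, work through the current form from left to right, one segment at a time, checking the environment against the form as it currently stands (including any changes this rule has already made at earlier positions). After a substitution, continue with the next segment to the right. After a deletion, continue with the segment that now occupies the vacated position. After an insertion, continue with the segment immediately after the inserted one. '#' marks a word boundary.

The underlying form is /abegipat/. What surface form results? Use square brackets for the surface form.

Rule 1 Velar Fronting: [abegipat] → [abedipat]
Rule 2 Stop Lenition: [abedipat] → [avezipat]
Rule 3 Degemination: no change — [avezipat]

[avezipat]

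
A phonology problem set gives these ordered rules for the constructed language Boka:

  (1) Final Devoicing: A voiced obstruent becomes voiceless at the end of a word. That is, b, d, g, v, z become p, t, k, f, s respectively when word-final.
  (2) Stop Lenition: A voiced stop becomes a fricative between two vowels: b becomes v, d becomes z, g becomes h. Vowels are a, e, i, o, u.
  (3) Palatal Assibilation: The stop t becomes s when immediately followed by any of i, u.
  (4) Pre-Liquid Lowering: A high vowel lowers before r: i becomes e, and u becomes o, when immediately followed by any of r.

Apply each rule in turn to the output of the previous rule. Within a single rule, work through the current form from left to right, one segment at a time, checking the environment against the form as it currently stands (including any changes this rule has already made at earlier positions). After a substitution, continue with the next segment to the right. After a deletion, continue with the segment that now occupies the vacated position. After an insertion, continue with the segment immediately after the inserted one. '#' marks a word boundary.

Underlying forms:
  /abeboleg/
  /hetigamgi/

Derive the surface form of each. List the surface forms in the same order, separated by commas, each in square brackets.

/abeboleg/:
  (1) Final Devoicing: [abeboleg] → [abebolek]
  (2) Stop Lenition: [abebolek] → [avevolek]
  (3) Palatal Assibilation: no change — [avevolek]
  (4) Pre-Liquid Lowering: no change — [avevolek]
/hetigamgi/:
  (1) Final Devoicing: no change — [hetigamgi]
  (2) Stop Lenition: [hetigamgi] → [hetihamgi]
  (3) Palatal Assibilation: [hetihamgi] → [hesihamgi]
  (4) Pre-Liquid Lowering: no change — [hesihamgi]

[avevolek], [hesihamgi]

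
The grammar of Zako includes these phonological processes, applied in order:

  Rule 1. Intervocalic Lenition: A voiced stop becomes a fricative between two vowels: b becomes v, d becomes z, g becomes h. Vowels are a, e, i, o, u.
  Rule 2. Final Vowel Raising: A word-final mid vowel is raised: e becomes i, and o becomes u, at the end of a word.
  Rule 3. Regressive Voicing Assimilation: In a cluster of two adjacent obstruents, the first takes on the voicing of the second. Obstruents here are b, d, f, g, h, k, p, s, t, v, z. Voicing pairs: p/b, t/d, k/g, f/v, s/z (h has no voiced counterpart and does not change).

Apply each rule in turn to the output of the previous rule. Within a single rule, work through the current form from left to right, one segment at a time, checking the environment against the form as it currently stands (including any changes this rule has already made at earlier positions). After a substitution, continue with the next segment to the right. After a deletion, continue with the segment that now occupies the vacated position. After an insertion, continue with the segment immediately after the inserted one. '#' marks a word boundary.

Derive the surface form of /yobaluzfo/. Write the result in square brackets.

[yovalusfu]

Rule 1 Intervocalic Lenition: [yobaluzfo] → [yovaluzfo]
Rule 2 Final Vowel Raising: [yovaluzfo] → [yovaluzfu]
Rule 3 Regressive Voicing Assimilation: [yovaluzfu] → [yovalusfu]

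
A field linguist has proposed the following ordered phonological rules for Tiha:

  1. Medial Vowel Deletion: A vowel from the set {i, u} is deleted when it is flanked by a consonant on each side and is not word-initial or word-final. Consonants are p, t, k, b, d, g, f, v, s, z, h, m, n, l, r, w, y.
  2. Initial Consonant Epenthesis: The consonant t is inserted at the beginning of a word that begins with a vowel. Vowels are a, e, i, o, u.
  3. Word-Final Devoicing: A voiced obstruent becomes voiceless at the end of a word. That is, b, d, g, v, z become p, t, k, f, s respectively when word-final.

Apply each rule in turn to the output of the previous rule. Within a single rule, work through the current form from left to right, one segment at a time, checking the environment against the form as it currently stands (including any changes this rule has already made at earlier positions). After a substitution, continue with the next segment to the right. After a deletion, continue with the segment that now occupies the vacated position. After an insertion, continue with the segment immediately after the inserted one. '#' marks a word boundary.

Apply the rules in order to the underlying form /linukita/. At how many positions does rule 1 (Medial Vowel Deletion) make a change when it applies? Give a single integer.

1 Medial Vowel Deletion: [linukita] → [lnkta]
2 Initial Consonant Epenthesis: no change — [lnkta]
3 Word-Final Devoicing: no change — [lnkta]
Rule 1 changed 3 position(s).

3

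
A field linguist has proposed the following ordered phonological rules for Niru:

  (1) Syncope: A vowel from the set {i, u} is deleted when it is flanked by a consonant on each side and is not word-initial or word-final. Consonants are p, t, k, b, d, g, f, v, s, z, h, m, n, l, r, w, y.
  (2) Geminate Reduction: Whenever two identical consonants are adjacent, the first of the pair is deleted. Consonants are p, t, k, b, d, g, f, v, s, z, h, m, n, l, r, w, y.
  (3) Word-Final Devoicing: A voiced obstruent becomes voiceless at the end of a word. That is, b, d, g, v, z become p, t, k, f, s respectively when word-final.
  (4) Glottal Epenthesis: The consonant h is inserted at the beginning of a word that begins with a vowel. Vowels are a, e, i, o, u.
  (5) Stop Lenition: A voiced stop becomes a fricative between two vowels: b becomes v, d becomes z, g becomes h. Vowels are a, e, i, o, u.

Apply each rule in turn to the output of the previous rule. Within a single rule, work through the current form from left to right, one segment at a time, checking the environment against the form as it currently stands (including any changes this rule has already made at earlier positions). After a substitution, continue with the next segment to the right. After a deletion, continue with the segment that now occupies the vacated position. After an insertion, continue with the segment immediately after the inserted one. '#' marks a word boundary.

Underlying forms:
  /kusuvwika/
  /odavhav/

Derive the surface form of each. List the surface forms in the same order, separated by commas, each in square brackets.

/kusuvwika/:
  (1) Syncope: [kusuvwika] → [ksvwka]
  (2) Geminate Reduction: no change — [ksvwka]
  (3) Word-Final Devoicing: no change — [ksvwka]
  (4) Glottal Epenthesis: no change — [ksvwka]
  (5) Stop Lenition: no change — [ksvwka]
/odavhav/:
  (1) Syncope: no change — [odavhav]
  (2) Geminate Reduction: no change — [odavhav]
  (3) Word-Final Devoicing: [odavhav] → [odavhaf]
  (4) Glottal Epenthesis: [odavhaf] → [hodavhaf]
  (5) Stop Lenition: [hodavhaf] → [hozavhaf]

[ksvwka], [hozavhaf]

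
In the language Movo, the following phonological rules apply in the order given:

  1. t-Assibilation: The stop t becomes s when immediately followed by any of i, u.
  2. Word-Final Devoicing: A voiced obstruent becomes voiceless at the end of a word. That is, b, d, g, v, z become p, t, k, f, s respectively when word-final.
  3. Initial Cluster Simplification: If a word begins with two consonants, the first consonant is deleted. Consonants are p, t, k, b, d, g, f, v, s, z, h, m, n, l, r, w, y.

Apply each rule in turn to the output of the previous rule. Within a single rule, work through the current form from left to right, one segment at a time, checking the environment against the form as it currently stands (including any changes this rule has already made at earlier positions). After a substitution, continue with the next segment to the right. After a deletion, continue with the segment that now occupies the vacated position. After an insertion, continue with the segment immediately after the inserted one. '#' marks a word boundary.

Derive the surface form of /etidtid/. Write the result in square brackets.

[esidsit]

1 t-Assibilation: [etidtid] → [esidsid]
2 Word-Final Devoicing: [esidsid] → [esidsit]
3 Initial Cluster Simplification: no change — [esidsit]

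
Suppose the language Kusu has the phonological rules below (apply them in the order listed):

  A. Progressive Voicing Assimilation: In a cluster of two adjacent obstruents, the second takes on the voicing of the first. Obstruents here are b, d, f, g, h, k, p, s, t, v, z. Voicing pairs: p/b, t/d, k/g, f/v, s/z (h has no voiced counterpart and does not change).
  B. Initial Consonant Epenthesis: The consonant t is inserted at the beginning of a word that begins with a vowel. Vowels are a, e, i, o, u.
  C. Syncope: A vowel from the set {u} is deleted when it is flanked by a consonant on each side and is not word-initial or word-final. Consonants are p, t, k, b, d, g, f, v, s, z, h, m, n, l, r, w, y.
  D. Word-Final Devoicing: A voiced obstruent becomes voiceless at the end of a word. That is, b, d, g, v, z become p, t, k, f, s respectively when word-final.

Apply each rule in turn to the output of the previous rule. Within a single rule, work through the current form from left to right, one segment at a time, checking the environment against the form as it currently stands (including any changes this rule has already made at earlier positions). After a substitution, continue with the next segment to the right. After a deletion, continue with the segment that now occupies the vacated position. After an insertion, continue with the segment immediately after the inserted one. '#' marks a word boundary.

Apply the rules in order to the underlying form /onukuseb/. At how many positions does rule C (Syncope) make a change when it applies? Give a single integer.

A Progressive Voicing Assimilation: no change — [onukuseb]
B Initial Consonant Epenthesis: [onukuseb] → [tonukuseb]
C Syncope: [tonukuseb] → [tonkseb]
D Word-Final Devoicing: [tonkseb] → [tonksep]
Rule C changed 2 position(s).

2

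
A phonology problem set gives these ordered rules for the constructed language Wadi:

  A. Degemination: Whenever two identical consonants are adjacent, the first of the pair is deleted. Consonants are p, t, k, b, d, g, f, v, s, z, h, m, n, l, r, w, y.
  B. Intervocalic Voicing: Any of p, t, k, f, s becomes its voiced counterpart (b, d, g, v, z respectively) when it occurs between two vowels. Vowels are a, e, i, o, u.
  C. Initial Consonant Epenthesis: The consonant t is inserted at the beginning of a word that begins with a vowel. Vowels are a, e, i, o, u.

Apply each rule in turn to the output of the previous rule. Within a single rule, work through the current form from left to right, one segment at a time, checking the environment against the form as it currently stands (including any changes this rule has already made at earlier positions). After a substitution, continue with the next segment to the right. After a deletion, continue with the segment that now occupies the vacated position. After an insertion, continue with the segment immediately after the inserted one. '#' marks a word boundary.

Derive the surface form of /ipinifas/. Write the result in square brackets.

A Degemination: no change — [ipinifas]
B Intervocalic Voicing: [ipinifas] → [ibinivas]
C Initial Consonant Epenthesis: [ibinivas] → [tibinivas]

[tibinivas]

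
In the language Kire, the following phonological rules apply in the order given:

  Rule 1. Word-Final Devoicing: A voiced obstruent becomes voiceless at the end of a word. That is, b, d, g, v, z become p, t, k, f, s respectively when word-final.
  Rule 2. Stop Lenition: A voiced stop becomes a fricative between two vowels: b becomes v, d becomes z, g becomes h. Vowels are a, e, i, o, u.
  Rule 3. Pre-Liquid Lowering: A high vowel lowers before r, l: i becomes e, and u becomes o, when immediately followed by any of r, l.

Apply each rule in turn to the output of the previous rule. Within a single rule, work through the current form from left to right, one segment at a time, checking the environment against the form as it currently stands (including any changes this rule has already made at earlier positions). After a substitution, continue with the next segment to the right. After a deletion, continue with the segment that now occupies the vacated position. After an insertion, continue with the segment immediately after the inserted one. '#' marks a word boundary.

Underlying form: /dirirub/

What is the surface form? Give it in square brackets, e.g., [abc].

Rule 1 Word-Final Devoicing: [dirirub] → [dirirup]
Rule 2 Stop Lenition: no change — [dirirup]
Rule 3 Pre-Liquid Lowering: [dirirup] → [dererup]

[dererup]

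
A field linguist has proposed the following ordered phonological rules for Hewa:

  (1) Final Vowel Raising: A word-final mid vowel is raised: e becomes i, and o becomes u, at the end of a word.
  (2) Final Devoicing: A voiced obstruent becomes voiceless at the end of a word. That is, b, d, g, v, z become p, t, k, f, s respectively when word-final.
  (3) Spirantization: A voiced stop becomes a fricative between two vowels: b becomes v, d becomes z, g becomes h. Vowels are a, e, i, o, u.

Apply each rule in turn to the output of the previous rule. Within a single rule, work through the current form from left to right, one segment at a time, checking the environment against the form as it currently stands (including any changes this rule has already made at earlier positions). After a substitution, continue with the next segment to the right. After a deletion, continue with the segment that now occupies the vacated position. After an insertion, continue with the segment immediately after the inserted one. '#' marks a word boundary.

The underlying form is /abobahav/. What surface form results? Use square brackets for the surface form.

(1) Final Vowel Raising: no change — [abobahav]
(2) Final Devoicing: [abobahav] → [abobahaf]
(3) Spirantization: [abobahaf] → [avovahaf]

[avovahaf]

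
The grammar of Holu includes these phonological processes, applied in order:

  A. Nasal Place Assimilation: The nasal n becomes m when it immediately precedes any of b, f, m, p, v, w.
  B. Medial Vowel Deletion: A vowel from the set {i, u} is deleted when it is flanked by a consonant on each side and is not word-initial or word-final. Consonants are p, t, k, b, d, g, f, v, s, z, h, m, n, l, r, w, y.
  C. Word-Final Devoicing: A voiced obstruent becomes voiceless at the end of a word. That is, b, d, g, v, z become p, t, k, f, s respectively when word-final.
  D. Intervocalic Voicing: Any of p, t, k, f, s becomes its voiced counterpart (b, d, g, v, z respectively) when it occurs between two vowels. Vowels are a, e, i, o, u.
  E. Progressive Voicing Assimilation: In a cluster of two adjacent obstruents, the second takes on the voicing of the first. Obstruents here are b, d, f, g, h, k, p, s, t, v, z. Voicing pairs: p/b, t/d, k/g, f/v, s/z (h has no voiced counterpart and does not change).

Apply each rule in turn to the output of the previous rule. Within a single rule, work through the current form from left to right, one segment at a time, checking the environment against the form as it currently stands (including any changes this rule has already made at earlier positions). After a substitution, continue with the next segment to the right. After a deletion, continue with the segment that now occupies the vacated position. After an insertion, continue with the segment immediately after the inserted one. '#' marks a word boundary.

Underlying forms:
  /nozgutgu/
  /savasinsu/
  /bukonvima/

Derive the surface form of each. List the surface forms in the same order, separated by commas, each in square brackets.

[nozgdgu], [savasnsu], [bgomvma]

/nozgutgu/:
  A Nasal Place Assimilation: no change — [nozgutgu]
  B Medial Vowel Deletion: [nozgutgu] → [nozgtgu]
  C Word-Final Devoicing: no change — [nozgtgu]
  D Intervocalic Voicing: no change — [nozgtgu]
  E Progressive Voicing Assimilation: [nozgtgu] → [nozgdgu]
/savasinsu/:
  A Nasal Place Assimilation: no change — [savasinsu]
  B Medial Vowel Deletion: [savasinsu] → [savasnsu]
  C Word-Final Devoicing: no change — [savasnsu]
  D Intervocalic Voicing: no change — [savasnsu]
  E Progressive Voicing Assimilation: no change — [savasnsu]
/bukonvima/:
  A Nasal Place Assimilation: [bukonvima] → [bukomvima]
  B Medial Vowel Deletion: [bukomvima] → [bkomvma]
  C Word-Final Devoicing: no change — [bkomvma]
  D Intervocalic Voicing: no change — [bkomvma]
  E Progressive Voicing Assimilation: [bkomvma] → [bgomvma]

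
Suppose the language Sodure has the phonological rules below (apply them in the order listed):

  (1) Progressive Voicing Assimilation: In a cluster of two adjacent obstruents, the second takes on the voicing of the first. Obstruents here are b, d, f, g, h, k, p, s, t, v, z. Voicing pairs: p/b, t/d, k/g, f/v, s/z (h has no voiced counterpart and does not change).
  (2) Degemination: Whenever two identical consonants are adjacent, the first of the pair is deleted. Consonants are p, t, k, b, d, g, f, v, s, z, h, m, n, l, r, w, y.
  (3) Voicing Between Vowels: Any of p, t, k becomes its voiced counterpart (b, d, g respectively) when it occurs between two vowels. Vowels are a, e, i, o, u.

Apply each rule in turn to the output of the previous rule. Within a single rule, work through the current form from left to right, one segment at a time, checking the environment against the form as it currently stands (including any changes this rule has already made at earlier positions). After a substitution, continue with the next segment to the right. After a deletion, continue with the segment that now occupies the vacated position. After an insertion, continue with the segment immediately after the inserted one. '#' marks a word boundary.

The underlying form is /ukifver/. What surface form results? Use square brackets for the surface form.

(1) Progressive Voicing Assimilation: [ukifver] → [ukiffer]
(2) Degemination: [ukiffer] → [ukifer]
(3) Voicing Between Vowels: [ukifer] → [ugifer]

[ugifer]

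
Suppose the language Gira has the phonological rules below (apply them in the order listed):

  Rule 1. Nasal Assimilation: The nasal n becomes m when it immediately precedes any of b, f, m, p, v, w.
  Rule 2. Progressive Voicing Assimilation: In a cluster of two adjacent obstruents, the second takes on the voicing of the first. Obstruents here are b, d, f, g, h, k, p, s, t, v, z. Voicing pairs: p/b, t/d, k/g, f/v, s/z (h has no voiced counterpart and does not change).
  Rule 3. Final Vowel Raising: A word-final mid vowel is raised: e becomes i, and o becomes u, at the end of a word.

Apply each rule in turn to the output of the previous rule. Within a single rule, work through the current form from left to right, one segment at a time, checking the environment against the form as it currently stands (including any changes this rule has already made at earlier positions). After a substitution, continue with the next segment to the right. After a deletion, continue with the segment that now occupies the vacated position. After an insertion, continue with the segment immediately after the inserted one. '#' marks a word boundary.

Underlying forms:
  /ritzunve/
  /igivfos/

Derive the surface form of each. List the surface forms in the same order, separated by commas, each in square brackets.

[ritsumvi], [igivvos]

/ritzunve/:
  Rule 1 Nasal Assimilation: [ritzunve] → [ritzumve]
  Rule 2 Progressive Voicing Assimilation: [ritzumve] → [ritsumve]
  Rule 3 Final Vowel Raising: [ritsumve] → [ritsumvi]
/igivfos/:
  Rule 1 Nasal Assimilation: no change — [igivfos]
  Rule 2 Progressive Voicing Assimilation: [igivfos] → [igivvos]
  Rule 3 Final Vowel Raising: no change — [igivvos]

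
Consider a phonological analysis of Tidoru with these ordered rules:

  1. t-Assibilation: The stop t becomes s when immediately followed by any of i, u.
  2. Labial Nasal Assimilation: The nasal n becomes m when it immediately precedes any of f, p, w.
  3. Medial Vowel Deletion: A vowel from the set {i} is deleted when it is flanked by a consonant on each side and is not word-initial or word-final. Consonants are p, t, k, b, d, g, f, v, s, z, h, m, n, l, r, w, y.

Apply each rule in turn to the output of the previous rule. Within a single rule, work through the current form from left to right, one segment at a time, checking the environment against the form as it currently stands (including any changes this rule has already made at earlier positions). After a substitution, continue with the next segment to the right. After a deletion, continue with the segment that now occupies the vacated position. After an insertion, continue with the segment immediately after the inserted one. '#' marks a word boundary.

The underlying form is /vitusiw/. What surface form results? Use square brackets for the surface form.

[vsusw]

1 t-Assibilation: [vitusiw] → [visusiw]
2 Labial Nasal Assimilation: no change — [visusiw]
3 Medial Vowel Deletion: [visusiw] → [vsusw]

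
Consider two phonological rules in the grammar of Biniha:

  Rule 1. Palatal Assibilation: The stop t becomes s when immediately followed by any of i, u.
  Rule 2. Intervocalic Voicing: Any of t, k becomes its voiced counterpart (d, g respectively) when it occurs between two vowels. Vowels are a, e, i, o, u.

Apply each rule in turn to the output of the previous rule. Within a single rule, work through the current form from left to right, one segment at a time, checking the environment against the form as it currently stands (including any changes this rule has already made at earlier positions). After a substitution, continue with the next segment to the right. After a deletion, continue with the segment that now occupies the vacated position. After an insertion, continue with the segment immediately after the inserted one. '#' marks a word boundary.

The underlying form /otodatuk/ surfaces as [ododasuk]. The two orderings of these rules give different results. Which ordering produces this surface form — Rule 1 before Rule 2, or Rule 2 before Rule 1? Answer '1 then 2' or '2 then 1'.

Order 1 then 2:
  1 Palatal Assibilation: [otodatuk] → [otodasuk]
  2 Intervocalic Voicing: [otodasuk] → [ododasuk]
  result: [ododasuk]
Order 2 then 1:
  2 Intervocalic Voicing: [otodatuk] → [ododaduk]
  1 Palatal Assibilation: no change — [ododaduk]
  result: [ododaduk]

1 then 2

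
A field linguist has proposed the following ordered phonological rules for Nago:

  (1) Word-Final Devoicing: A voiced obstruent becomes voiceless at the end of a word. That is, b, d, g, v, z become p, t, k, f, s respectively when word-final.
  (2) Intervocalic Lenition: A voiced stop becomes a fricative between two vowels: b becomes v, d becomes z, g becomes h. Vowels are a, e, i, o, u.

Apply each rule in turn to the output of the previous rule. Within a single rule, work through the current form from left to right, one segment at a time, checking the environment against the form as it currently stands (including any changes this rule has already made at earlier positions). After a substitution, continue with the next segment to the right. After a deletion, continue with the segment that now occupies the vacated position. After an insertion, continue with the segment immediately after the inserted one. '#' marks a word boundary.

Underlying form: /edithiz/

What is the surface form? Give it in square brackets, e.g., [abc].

[ezithis]

(1) Word-Final Devoicing: [edithiz] → [edithis]
(2) Intervocalic Lenition: [edithis] → [ezithis]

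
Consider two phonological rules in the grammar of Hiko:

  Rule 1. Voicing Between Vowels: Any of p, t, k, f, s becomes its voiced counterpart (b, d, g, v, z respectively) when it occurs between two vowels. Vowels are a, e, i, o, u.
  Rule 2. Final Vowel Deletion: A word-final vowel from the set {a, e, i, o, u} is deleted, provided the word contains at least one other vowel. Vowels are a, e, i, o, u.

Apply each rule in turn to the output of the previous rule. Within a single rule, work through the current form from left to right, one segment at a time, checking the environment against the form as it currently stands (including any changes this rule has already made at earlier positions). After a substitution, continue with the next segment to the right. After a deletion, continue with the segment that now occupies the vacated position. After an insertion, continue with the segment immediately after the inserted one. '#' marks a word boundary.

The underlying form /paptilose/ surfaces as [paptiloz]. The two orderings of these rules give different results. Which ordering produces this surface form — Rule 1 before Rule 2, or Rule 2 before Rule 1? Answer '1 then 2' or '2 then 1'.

Order 1 then 2:
  1 Voicing Between Vowels: [paptilose] → [paptiloze]
  2 Final Vowel Deletion: [paptiloze] → [paptiloz]
  result: [paptiloz]
Order 2 then 1:
  2 Final Vowel Deletion: [paptilose] → [paptilos]
  1 Voicing Between Vowels: no change — [paptilos]
  result: [paptilos]

1 then 2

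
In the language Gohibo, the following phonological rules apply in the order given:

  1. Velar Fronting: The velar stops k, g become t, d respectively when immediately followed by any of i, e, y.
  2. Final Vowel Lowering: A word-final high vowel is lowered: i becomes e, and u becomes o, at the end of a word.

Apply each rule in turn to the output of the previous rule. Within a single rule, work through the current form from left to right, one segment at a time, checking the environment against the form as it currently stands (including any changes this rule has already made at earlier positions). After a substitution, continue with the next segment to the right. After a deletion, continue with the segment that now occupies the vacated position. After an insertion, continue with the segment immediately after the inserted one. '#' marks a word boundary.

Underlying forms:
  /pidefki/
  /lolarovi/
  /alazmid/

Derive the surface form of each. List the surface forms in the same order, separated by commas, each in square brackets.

/pidefki/:
  1 Velar Fronting: [pidefki] → [pidefti]
  2 Final Vowel Lowering: [pidefti] → [pidefte]
/lolarovi/:
  1 Velar Fronting: no change — [lolarovi]
  2 Final Vowel Lowering: [lolarovi] → [lolarove]
/alazmid/:
  1 Velar Fronting: no change — [alazmid]
  2 Final Vowel Lowering: no change — [alazmid]

[pidefte], [lolarove], [alazmid]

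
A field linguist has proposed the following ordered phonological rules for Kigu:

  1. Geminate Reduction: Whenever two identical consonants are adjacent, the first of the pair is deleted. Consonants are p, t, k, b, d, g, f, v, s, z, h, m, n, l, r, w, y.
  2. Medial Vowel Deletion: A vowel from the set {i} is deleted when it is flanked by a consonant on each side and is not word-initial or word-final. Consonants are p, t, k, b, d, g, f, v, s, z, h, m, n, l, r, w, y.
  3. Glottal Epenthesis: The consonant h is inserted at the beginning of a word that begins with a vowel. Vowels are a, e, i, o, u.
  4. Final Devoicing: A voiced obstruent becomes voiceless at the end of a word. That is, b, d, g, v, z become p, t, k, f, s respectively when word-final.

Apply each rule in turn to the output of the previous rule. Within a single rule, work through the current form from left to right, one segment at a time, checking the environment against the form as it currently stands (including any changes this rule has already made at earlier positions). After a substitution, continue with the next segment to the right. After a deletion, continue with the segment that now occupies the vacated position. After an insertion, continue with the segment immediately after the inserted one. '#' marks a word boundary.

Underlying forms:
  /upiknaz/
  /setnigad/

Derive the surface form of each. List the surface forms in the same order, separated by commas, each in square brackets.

/upiknaz/:
  1 Geminate Reduction: no change — [upiknaz]
  2 Medial Vowel Deletion: [upiknaz] → [upknaz]
  3 Glottal Epenthesis: [upknaz] → [hupknaz]
  4 Final Devoicing: [hupknaz] → [hupknas]
/setnigad/:
  1 Geminate Reduction: no change — [setnigad]
  2 Medial Vowel Deletion: [setnigad] → [setngad]
  3 Glottal Epenthesis: no change — [setngad]
  4 Final Devoicing: [setngad] → [setngat]

[hupknas], [setngat]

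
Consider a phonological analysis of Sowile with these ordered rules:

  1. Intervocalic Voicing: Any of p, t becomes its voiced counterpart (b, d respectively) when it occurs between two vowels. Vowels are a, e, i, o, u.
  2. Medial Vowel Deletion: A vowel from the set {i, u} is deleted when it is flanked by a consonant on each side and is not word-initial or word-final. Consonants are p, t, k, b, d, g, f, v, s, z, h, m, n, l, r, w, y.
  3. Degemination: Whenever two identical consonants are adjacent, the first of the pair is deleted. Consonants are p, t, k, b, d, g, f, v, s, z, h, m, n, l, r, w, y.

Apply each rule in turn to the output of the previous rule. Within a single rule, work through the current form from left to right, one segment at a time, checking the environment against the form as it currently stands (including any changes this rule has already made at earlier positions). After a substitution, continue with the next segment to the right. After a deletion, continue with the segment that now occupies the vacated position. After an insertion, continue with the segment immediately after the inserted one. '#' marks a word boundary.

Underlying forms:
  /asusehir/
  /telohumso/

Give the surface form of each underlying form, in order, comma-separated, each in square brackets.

/asusehir/:
  1 Intervocalic Voicing: no change — [asusehir]
  2 Medial Vowel Deletion: [asusehir] → [assehr]
  3 Degemination: [assehr] → [asehr]
/telohumso/:
  1 Intervocalic Voicing: no change — [telohumso]
  2 Medial Vowel Deletion: [telohumso] → [telohmso]
  3 Degemination: no change — [telohmso]

[asehr], [telohmso]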